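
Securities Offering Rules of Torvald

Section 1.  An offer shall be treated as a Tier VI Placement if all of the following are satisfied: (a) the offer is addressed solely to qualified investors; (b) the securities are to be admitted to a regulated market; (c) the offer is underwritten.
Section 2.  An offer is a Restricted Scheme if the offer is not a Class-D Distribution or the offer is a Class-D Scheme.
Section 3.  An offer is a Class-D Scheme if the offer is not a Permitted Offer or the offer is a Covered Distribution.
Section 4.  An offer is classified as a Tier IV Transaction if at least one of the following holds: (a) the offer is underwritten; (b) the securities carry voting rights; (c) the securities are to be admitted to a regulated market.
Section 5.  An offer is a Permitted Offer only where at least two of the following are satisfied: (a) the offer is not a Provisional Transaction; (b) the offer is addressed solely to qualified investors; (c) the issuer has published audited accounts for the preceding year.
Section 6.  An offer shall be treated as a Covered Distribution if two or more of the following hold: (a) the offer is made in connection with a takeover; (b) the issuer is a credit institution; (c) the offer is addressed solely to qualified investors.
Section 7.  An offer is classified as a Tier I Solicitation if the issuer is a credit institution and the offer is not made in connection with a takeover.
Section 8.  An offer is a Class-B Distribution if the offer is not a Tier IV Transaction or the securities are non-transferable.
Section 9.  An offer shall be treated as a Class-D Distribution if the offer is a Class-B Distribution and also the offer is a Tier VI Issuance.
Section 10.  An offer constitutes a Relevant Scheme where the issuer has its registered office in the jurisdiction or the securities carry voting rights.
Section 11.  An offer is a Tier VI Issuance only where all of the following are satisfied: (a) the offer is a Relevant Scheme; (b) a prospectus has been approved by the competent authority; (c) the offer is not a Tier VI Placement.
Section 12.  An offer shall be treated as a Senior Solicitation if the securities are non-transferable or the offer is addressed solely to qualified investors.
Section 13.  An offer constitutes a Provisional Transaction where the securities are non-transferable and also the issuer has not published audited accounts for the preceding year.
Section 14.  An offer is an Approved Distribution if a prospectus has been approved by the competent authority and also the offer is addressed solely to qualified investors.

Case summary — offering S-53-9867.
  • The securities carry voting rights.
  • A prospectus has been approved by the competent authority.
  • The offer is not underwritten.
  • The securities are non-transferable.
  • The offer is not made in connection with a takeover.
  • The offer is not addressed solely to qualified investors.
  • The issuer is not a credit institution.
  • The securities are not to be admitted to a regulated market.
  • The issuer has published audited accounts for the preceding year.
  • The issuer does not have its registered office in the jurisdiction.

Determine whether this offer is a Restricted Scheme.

Under section 4: the offer is underwritten? no; or the securities carry voting rights? yes; or the securities are to be admitted to a regulated market? no. So the offer is a Tier IV Transaction.
Under section 8: not a Tier IV Transaction (section 4)? no; or the securities are non-transferable? yes. So the offer is a Class-B Distribution.
Under section 10: the issuer has its registered office in the jurisdiction? no; or the securities carry voting rights? yes. So the offer is a Relevant Scheme.
Under section 1: the offer is addressed solely to qualified investors? no; and the securities are to be admitted to a regulated market? no; and the offer is underwritten? no. So the offer is not a Tier VI Placement.
Under section 11: Relevant Scheme (section 10)? yes; and a prospectus has been approved by the competent authority? yes; and not a Tier VI Placement (section 1)? yes. So the offer is a Tier VI Issuance.
Under section 9: Class-B Distribution (section 8)? yes; and Tier VI Issuance (section 11)? yes. So the offer is a Class-D Distribution.
Under section 13: the securities are non-transferable? yes; and the issuer has not published audited accounts for the preceding year? no. So the offer is not a Provisional Transaction.
Under section 5: not a Provisional Transaction (section 13)? yes; the offer is addressed solely to qualified investors? no; the issuer has published audited accounts for the preceding year? yes — 2 of 3 hold (need ≥2) → satisfied.
Under section 6: the offer is made in connection with a takeover? no; the issuer is a credit institution? no; the offer is addressed solely to qualified investors? no — 0 of 3 hold (need ≥2) → not satisfied.
Under section 3: not a Permitted Offer (section 5)? no; or Covered Distribution (section 6)? no. So the offer is not a Class-D Scheme.
Under section 2: not a Class-D Distribution (section 9)? no; or Class-D Scheme (section 3)? no. So the offer is not a Restricted Scheme.

No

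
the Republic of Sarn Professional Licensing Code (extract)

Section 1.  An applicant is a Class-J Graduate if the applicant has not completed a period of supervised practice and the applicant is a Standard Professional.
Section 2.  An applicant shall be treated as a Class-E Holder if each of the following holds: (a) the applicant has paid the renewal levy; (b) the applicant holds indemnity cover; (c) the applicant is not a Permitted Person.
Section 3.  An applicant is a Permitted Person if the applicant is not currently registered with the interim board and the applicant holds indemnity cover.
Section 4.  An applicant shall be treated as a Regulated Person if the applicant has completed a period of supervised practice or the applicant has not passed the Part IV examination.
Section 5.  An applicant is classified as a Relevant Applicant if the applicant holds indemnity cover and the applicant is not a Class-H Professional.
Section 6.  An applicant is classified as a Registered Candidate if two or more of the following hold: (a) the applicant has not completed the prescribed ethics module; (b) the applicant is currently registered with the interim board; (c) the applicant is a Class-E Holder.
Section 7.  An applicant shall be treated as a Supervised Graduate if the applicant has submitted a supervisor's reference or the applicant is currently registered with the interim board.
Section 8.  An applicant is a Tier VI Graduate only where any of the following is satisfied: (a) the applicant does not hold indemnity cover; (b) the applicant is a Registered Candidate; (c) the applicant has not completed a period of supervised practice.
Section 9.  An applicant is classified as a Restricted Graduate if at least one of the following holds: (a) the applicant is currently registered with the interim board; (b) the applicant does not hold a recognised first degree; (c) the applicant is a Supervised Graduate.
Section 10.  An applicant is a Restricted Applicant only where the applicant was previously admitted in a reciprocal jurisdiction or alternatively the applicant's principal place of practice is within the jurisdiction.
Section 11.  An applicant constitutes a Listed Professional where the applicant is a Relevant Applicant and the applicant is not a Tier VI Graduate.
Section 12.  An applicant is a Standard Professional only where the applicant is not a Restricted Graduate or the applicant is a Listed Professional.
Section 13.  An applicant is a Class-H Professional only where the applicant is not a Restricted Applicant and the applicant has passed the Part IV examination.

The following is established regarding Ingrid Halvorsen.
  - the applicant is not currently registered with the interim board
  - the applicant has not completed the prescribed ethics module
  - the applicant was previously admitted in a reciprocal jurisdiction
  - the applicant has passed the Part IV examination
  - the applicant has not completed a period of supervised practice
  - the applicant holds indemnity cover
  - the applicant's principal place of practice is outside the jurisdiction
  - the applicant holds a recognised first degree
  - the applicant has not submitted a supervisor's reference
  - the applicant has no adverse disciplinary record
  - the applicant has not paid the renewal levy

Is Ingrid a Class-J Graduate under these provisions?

Yes

Under section 7: the applicant has submitted a supervisor's reference? no; or the applicant is currently registered with the interim board? no. So the applicant is not a Supervised Graduate.
Under section 9: the applicant is currently registered with the interim board? no; or the applicant does not hold a recognised first degree? no; or Supervised Graduate (section 7)? no. So the applicant is not a Restricted Graduate.
Under section 10: the applicant was previously admitted in a reciprocal jurisdiction? yes; or the applicant's principal place of practice is within the jurisdiction? no. So the applicant is a Restricted Applicant.
Under section 13: not a Restricted Applicant (section 10)? no; and the applicant has passed the Part IV examination? yes. So the applicant is not a Class-H Professional.
Under section 5: the applicant holds indemnity cover? yes; and not a Class-H Professional (section 13)? yes. So the applicant is a Relevant Applicant.
Under section 3: the applicant is not currently registered with the interim board? yes; and the applicant holds indemnity cover? yes. So the applicant is a Permitted Person.
Under section 2: the applicant has paid the renewal levy? no; and the applicant holds indemnity cover? yes; and not a Permitted Person (section 3)? no. So the applicant is not a Class-E Holder.
Under section 6: the applicant has not completed the prescribed ethics module? yes; the applicant is currently registered with the interim board? no; Class-E Holder (section 2)? no — 1 of 3 hold (need ≥2) → not satisfied.
Under section 8: the applicant does not hold indemnity cover? no; or Registered Candidate (section 6)? no; or the applicant has not completed a period of supervised practice? yes. So the applicant is a Tier VI Graduate.
Under section 11: Relevant Applicant (section 5)? yes; and not a Tier VI Graduate (section 8)? no. So the applicant is not a Listed Professional.
Under section 12: not a Restricted Graduate (section 9)? yes; or Listed Professional (section 11)? no. So the applicant is a Standard Professional.
Under section 1: the applicant has not completed a period of supervised practice? yes; and Standard Professional (section 12)? yes. So the applicant is a Class-J Graduate.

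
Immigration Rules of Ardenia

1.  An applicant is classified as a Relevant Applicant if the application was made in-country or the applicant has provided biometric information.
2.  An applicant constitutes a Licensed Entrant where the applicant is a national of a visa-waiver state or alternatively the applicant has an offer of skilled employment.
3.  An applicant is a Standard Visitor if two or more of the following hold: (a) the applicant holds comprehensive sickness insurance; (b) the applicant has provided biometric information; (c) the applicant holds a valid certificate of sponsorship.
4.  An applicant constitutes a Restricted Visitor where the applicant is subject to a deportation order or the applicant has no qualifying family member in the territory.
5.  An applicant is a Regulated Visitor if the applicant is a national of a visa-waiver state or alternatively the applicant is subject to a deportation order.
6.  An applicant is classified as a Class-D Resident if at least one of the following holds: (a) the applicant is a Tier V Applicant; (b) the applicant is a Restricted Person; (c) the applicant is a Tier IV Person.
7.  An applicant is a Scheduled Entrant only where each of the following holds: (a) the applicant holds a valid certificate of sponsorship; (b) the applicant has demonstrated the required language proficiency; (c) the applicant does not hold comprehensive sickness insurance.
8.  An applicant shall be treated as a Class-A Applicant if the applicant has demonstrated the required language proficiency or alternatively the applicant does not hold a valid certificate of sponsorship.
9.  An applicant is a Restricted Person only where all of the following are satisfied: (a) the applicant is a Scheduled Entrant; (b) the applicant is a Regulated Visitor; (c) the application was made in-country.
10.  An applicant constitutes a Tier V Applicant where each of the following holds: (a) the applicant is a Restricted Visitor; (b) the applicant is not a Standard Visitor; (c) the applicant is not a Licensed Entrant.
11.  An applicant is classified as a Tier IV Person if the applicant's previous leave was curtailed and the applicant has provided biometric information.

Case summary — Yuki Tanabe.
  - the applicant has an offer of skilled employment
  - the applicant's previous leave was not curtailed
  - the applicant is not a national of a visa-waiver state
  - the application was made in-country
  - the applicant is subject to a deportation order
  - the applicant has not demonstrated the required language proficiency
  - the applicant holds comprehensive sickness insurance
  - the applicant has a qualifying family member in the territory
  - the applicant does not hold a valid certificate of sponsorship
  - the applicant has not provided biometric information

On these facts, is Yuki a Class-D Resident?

No

paragraph 4 — Restricted Visitor: [the applicant is subject to a deportation order? yes] OR [the applicant has no qualifying family member in the territory? no] → satisfied.
paragraph 3 — Standard Visitor: the applicant holds comprehensive sickness insurance? yes; the applicant has provided biometric information? no; the applicant holds a valid certificate of sponsorship? no — 1 of 3 hold (need ≥2) → not satisfied.
paragraph 2 — Licensed Entrant: [the applicant is a national of a visa-waiver state? no] OR [the applicant has an offer of skilled employment? yes] → satisfied.
paragraph 10 — Tier V Applicant: [Restricted Visitor (paragraph 4)? yes] AND [not a Standard Visitor (paragraph 3)? yes] AND [not a Licensed Entrant (paragraph 2)? no] → not satisfied.
paragraph 7 — Scheduled Entrant: [the applicant holds a valid certificate of sponsorship? no] AND [the applicant has demonstrated the required language proficiency? no] AND [the applicant does not hold comprehensive sickness insurance? no] → not satisfied.
paragraph 5 — Regulated Visitor: [the applicant is a national of a visa-waiver state? no] OR [the applicant is subject to a deportation order? yes] → satisfied.
paragraph 9 — Restricted Person: [Scheduled Entrant (paragraph 7)? no] AND [Regulated Visitor (paragraph 5)? yes] AND [the application was made in-country? yes] → not satisfied.
paragraph 11 — Tier IV Person: [the applicant's previous leave was curtailed? no] AND [the applicant has provided biometric information? no] → not satisfied.
paragraph 6 — Class-D Resident: [Tier V Applicant (paragraph 10)? no] OR [Restricted Person (paragraph 9)? no] OR [Tier IV Person (paragraph 11)? no] → not satisfied.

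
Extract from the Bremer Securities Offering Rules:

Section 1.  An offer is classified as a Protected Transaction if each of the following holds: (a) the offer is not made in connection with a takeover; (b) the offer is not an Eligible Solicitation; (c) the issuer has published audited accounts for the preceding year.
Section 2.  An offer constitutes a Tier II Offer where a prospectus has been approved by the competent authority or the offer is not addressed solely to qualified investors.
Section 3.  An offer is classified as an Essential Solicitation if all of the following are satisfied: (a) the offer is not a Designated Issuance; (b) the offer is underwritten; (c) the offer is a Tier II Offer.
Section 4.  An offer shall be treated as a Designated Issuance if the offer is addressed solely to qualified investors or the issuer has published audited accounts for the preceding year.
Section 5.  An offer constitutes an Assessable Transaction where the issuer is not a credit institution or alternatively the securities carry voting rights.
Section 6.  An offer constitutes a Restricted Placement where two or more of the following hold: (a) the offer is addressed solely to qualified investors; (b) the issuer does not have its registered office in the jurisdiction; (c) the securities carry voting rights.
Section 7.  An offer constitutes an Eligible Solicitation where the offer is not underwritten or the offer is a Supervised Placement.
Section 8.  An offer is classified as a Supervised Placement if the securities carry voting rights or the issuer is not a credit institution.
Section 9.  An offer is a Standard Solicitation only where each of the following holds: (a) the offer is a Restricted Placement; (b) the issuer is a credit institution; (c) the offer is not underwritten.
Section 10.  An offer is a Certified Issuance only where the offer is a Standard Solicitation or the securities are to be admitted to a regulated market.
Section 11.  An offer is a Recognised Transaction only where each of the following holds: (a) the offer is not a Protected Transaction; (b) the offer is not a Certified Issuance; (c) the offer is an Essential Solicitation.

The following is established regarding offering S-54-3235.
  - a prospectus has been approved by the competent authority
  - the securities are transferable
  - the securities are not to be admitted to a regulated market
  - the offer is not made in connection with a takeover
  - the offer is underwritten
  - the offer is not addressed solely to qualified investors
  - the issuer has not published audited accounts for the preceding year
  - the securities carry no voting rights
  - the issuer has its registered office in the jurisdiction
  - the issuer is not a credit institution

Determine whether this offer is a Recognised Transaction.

Yes

section 8 — Supervised Placement: [the securities carry voting rights? no] OR [the issuer is not a credit institution? yes] → satisfied.
section 7 — Eligible Solicitation: [the offer is not underwritten? no] OR [Supervised Placement (section 8)? yes] → satisfied.
section 1 — Protected Transaction: [the offer is not made in connection with a takeover? yes] AND [not an Eligible Solicitation (section 7)? no] AND [the issuer has published audited accounts for the preceding year? no] → not satisfied.
section 6 — Restricted Placement: the offer is addressed solely to qualified investors? no; the issuer does not have its registered office in the jurisdiction? no; the securities carry voting rights? no — 0 of 3 hold (need ≥2) → not satisfied.
section 9 — Standard Solicitation: [Restricted Placement (section 6)? no] AND [the issuer is a credit institution? no] AND [the offer is not underwritten? no] → not satisfied.
section 10 — Certified Issuance: [Standard Solicitation (section 9)? no] OR [the securities are to be admitted to a regulated market? no] → not satisfied.
section 4 — Designated Issuance: [the offer is addressed solely to qualified investors? no] OR [the issuer has published audited accounts for the preceding year? no] → not satisfied.
section 2 — Tier II Offer: [a prospectus has been approved by the competent authority? yes] OR [the offer is not addressed solely to qualified investors? yes] → satisfied.
section 3 — Essential Solicitation: [not a Designated Issuance (section 4)? yes] AND [the offer is underwritten? yes] AND [Tier II Offer (section 2)? yes] → satisfied.
section 11 — Recognised Transaction: [not a Protected Transaction (section 1)? yes] AND [not a Certified Issuance (section 10)? yes] AND [Essential Solicitation (section 3)? yes] → satisfied.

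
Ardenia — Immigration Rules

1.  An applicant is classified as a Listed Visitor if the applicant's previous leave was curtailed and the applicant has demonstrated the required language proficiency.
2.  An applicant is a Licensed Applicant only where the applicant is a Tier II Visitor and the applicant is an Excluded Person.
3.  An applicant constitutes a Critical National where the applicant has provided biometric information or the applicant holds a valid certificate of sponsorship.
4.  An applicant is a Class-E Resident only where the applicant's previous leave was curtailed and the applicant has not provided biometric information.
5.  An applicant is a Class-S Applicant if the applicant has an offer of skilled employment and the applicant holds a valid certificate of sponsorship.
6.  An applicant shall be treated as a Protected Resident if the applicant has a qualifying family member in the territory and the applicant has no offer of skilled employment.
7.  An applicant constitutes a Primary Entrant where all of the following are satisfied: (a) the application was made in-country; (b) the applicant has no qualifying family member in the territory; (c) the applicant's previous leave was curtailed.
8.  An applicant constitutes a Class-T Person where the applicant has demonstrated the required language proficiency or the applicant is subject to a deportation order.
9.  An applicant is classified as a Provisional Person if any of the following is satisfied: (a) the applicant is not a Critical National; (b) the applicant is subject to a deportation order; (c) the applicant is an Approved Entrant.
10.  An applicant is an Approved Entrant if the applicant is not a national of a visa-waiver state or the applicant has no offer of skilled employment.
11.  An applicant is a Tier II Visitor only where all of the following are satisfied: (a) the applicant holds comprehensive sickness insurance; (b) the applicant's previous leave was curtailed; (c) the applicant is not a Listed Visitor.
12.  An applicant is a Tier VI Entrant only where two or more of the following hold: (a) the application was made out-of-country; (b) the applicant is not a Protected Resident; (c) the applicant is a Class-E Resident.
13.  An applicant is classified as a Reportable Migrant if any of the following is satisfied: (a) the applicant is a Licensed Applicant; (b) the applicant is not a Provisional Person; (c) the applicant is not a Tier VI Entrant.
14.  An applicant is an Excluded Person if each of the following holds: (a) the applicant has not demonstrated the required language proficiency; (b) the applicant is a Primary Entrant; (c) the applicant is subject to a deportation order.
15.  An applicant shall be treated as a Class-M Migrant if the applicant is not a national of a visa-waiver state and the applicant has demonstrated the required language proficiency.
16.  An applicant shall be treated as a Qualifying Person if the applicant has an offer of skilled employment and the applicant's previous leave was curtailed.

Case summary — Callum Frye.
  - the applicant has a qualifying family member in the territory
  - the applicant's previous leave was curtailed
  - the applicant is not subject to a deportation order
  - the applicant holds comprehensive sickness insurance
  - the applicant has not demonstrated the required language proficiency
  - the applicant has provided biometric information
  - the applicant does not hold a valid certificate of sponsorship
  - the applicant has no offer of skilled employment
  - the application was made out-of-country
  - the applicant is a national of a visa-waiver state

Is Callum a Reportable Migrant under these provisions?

paragraph 1 — Listed Visitor: [the applicant's previous leave was curtailed? yes] AND [the applicant has demonstrated the required language proficiency? no] → not satisfied.
paragraph 11 — Tier II Visitor: [the applicant holds comprehensive sickness insurance? yes] AND [the applicant's previous leave was curtailed? yes] AND [not a Listed Visitor (paragraph 1)? yes] → satisfied.
paragraph 7 — Primary Entrant: [the application was made in-country? no] AND [the applicant has no qualifying family member in the territory? no] AND [the applicant's previous leave was curtailed? yes] → not satisfied.
paragraph 14 — Excluded Person: [the applicant has not demonstrated the required language proficiency? yes] AND [Primary Entrant (paragraph 7)? no] AND [the applicant is subject to a deportation order? no] → not satisfied.
paragraph 2 — Licensed Applicant: [Tier II Visitor (paragraph 11)? yes] AND [Excluded Person (paragraph 14)? no] → not satisfied.
paragraph 3 — Critical National: [the applicant has provided biometric information? yes] OR [the applicant holds a valid certificate of sponsorship? no] → satisfied.
paragraph 10 — Approved Entrant: [the applicant is not a national of a visa-waiver state? no] OR [the applicant has no offer of skilled employment? yes] → satisfied.
paragraph 9 — Provisional Person: [not a Critical National (paragraph 3)? no] OR [the applicant is subject to a deportation order? no] OR [Approved Entrant (paragraph 10)? yes] → satisfied.
paragraph 6 — Protected Resident: [the applicant has a qualifying family member in the territory? yes] AND [the applicant has no offer of skilled employment? yes] → satisfied.
paragraph 4 — Class-E Resident: [the applicant's previous leave was curtailed? yes] AND [the applicant has not provided biometric information? no] → not satisfied.
paragraph 12 — Tier VI Entrant: the application was made out-of-country? yes; not a Protected Resident (paragraph 6)? no; Class-E Resident (paragraph 4)? no — 1 of 3 hold (need ≥2) → not satisfied.
paragraph 13 — Reportable Migrant: [Licensed Applicant (paragraph 2)? no] OR [not a Provisional Person (paragraph 9)? no] OR [not a Tier VI Entrant (paragraph 12)? yes] → satisfied.

Yes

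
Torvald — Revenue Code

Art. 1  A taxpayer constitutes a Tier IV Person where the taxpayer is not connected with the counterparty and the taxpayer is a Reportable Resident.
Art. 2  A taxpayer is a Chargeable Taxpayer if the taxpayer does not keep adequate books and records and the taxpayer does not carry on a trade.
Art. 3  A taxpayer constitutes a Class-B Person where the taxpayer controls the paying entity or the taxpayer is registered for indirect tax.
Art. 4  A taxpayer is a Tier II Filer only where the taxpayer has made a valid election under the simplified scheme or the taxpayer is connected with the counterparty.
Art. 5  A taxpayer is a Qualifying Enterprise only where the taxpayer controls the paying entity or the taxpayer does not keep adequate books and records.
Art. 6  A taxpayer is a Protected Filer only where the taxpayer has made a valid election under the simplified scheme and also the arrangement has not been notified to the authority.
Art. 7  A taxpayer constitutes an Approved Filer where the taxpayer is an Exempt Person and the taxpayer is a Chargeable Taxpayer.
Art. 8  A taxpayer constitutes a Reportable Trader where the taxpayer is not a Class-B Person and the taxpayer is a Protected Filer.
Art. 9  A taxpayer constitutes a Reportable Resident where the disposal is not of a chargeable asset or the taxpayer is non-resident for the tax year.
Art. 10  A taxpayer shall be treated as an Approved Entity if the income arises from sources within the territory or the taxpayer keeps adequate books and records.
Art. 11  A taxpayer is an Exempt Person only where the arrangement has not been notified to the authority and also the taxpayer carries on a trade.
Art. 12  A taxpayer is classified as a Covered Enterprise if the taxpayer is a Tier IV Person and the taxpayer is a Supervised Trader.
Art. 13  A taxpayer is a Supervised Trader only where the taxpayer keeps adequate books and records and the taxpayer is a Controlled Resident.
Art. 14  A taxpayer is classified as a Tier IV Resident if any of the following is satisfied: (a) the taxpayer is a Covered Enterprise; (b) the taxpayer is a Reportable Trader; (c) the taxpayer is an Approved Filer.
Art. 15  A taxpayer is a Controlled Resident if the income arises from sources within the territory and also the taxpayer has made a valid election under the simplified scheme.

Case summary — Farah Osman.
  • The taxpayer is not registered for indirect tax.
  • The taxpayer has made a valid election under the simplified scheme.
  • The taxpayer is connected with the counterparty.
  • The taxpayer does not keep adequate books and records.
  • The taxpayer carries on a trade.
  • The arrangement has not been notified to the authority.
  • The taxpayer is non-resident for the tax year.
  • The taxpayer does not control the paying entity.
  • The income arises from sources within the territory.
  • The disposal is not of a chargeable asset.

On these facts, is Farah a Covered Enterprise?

No

article 9 — Reportable Resident: [the disposal is not of a chargeable asset? yes] OR [the taxpayer is non-resident for the tax year? yes] → satisfied.
article 1 — Tier IV Person: [the taxpayer is not connected with the counterparty? no] AND [Reportable Resident (article 9)? yes] → not satisfied.
article 15 — Controlled Resident: [the income arises from sources within the territory? yes] AND [the taxpayer has made a valid election under the simplified scheme? yes] → satisfied.
article 13 — Supervised Trader: [the taxpayer keeps adequate books and records? no] AND [Controlled Resident (article 15)? yes] → not satisfied.
article 12 — Covered Enterprise: [Tier IV Person (article 1)? no] AND [Supervised Trader (article 13)? no] → not satisfied.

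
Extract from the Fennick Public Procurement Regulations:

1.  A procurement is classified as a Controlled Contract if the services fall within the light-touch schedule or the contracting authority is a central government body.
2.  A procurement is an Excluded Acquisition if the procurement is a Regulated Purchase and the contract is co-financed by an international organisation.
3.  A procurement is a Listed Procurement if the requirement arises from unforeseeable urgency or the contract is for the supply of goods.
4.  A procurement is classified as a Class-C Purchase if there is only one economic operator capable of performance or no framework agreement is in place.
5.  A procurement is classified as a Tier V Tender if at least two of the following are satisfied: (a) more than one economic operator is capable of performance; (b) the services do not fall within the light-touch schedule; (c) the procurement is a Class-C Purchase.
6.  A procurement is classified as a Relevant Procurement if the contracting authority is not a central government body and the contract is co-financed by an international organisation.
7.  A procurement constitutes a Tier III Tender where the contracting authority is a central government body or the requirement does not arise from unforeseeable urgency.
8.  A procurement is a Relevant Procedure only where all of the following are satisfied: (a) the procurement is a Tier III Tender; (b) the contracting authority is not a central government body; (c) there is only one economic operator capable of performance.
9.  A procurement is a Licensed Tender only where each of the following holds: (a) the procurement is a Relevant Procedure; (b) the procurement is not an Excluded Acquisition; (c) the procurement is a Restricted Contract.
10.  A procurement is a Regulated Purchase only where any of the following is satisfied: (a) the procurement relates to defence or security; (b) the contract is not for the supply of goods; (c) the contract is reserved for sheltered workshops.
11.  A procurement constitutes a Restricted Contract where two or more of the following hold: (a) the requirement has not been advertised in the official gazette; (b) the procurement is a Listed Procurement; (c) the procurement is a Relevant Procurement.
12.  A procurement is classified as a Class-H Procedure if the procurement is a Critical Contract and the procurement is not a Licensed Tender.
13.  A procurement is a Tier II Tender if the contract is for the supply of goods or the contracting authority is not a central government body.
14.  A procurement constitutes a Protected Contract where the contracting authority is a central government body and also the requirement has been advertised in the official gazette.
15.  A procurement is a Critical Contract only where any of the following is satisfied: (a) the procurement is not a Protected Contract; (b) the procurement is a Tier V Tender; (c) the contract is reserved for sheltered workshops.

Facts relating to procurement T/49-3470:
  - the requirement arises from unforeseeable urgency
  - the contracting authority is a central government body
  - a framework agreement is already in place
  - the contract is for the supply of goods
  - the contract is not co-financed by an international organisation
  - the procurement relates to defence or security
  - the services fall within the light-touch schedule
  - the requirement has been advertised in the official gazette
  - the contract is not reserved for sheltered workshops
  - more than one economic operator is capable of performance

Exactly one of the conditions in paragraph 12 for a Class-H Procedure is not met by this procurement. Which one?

Critical Contract

paragraph 14 — Protected Contract: [the contracting authority is a central government body? yes] AND [the requirement has been advertised in the official gazette? yes] → satisfied.
paragraph 4 — Class-C Purchase: [there is only one economic operator capable of performance? no] OR [no framework agreement is in place? no] → not satisfied.
paragraph 5 — Tier V Tender: more than one economic operator is capable of performance? yes; the services do not fall within the light-touch schedule? no; Class-C Purchase (paragraph 4)? no — 1 of 3 hold (need ≥2) → not satisfied.
paragraph 15 — Critical Contract: [not a Protected Contract (paragraph 14)? no] OR [Tier V Tender (paragraph 5)? no] OR [the contract is reserved for sheltered workshops? no] → not satisfied.
paragraph 7 — Tier III Tender: [the contracting authority is a central government body? yes] OR [the requirement does not arise from unforeseeable urgency? no] → satisfied.
paragraph 8 — Relevant Procedure: [Tier III Tender (paragraph 7)? yes] AND [the contracting authority is not a central government body? no] AND [there is only one economic operator capable of performance? no] → not satisfied.
paragraph 10 — Regulated Purchase: [the procurement relates to defence or security? yes] OR [the contract is not for the supply of goods? no] OR [the contract is reserved for sheltered workshops? no] → satisfied.
paragraph 2 — Excluded Acquisition: [Regulated Purchase (paragraph 10)? yes] AND [the contract is co-financed by an international organisation? no] → not satisfied.
paragraph 3 — Listed Procurement: [the requirement arises from unforeseeable urgency? yes] OR [the contract is for the supply of goods? yes] → satisfied.
paragraph 6 — Relevant Procurement: [the contracting authority is not a central government body? no] AND [the contract is co-financed by an international organisation? no] → not satisfied.
paragraph 11 — Restricted Contract: the requirement has not been advertised in the official gazette? no; Listed Procurement (paragraph 3)? yes; Relevant Procurement (paragraph 6)? no — 1 of 3 hold (need ≥2) → not satisfied.
paragraph 9 — Licensed Tender: [Relevant Procedure (paragraph 8)? no] AND [not an Excluded Acquisition (paragraph 2)? yes] AND [Restricted Contract (paragraph 11)? no] → not satisfied.
paragraph 12 — Class-H Procedure: [Critical Contract (paragraph 15)? no] AND [not a Licensed Tender (paragraph 9)? yes] → not satisfied.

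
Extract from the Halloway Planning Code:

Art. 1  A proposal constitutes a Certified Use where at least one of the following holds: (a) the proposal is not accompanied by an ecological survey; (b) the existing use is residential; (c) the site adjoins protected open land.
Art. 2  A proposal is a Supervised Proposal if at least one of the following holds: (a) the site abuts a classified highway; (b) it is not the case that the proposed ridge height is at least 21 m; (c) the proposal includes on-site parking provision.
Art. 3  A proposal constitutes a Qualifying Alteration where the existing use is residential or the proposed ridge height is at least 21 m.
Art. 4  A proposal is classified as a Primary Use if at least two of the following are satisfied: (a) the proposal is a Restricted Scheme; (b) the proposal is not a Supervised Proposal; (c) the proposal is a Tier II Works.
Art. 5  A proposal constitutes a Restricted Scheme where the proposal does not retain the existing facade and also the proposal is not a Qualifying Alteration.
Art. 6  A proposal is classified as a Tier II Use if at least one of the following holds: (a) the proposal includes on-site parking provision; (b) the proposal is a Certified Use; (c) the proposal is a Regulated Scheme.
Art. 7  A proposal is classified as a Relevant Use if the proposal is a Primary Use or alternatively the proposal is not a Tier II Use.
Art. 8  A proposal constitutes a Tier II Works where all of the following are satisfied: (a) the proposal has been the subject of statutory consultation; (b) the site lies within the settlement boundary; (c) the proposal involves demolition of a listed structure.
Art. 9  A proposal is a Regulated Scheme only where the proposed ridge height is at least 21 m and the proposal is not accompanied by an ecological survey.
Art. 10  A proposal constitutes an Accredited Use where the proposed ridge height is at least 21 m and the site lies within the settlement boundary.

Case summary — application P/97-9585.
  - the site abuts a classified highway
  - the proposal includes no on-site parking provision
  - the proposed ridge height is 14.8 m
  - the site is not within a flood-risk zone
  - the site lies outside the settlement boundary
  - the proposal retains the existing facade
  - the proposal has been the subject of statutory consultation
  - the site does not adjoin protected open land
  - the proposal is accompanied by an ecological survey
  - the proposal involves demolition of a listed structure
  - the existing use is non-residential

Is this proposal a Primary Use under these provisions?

No

article 3 — Qualifying Alteration: [the existing use is residential? no] OR [proposed ridge height: 14.8 m ≥ 21 m? no] → not satisfied.
article 5 — Restricted Scheme: [the proposal does not retain the existing facade? no] AND [not a Qualifying Alteration (article 3)? yes] → not satisfied.
article 2 — Supervised Proposal: [the site abuts a classified highway? yes] OR [proposed ridge height: 14.8 m ≥ 21 m? no, so negated condition yes] OR [the proposal includes on-site parking provision? no] → satisfied.
article 8 — Tier II Works: [the proposal has been the subject of statutory consultation? yes] AND [the site lies within the settlement boundary? no] AND [the proposal involves demolition of a listed structure? yes] → not satisfied.
article 4 — Primary Use: Restricted Scheme (article 5)? no; not a Supervised Proposal (article 2)? no; Tier II Works (article 8)? no — 0 of 3 hold (need ≥2) → not satisfied.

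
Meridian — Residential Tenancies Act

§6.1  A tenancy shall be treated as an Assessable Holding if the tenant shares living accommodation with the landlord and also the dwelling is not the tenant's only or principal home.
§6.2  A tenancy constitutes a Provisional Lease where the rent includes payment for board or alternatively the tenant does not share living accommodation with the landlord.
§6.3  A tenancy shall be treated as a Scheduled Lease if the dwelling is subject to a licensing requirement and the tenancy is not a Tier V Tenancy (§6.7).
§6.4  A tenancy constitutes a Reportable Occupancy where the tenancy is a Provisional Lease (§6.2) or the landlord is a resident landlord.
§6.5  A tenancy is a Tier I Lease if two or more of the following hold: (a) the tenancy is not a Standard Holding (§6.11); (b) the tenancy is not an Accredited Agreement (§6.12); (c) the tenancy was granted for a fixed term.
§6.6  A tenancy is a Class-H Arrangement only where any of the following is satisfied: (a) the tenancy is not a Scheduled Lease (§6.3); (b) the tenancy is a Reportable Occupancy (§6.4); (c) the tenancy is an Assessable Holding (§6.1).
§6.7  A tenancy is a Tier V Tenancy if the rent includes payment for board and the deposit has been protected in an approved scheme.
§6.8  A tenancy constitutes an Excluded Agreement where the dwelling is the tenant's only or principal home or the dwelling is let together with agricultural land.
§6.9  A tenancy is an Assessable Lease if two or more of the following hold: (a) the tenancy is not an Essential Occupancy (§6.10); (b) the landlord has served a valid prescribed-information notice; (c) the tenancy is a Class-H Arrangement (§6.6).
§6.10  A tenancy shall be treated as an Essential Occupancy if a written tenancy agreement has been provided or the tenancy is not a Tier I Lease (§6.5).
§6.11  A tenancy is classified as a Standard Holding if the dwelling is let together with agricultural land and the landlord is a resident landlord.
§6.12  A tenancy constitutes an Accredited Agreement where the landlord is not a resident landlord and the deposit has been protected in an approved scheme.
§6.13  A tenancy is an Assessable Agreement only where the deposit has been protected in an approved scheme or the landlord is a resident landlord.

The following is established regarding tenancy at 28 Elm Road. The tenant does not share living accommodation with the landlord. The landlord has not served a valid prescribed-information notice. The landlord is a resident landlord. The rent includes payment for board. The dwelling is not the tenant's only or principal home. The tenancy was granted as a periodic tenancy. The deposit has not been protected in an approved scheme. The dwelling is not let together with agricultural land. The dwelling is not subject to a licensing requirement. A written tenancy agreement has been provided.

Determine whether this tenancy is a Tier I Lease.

§6.11 — Standard Holding: [the dwelling is let together with agricultural land? no] AND [the landlord is a resident landlord? yes] → not satisfied.
§6.12 — Accredited Agreement: [the landlord is not a resident landlord? no] AND [the deposit has been protected in an approved scheme? no] → not satisfied.
§6.5 — Tier I Lease: not a Standard Holding (§6.11)? yes; not an Accredited Agreement (§6.12)? yes; the tenancy was granted for a fixed term? no — 2 of 3 hold (need ≥2) → satisfied.

Yes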